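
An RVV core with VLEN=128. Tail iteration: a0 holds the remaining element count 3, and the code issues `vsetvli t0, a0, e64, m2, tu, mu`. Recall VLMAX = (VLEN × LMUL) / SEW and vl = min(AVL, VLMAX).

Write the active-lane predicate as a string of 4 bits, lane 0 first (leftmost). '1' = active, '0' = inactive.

predicate = 1110

VLMAX = (128 × 2) / 64 = 4 lanes
vl ← min(3, 4) = 3
bits (lane 0 leftmost): 1110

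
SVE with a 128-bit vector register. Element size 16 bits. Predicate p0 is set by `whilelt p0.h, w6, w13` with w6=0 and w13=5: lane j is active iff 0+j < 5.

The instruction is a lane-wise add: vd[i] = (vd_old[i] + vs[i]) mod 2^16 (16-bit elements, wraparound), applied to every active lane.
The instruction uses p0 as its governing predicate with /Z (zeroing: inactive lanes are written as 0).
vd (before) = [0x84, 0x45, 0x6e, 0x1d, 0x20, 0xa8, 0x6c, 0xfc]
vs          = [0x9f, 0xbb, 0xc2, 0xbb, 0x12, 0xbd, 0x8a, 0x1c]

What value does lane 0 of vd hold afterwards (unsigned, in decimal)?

128-bit reg / 16-bit elem → 8 lanes
p0[j] = (0+j < 5); true for j=0..4 → 5 lanes set
  i=0: add(0x84,0x9f) → 291
  i=1: add(0x45,0xbb) → 256
  i=2: add(0x6e,0xc2) → 304
  i=3: add(0x1d,0xbb) → 216
  i=4: add(0x20,0x12) → 50
  i=5: tail/zero → 0
  i=6: tail/zero → 0
  i=7: tail/zero → 0

vd[0] = 291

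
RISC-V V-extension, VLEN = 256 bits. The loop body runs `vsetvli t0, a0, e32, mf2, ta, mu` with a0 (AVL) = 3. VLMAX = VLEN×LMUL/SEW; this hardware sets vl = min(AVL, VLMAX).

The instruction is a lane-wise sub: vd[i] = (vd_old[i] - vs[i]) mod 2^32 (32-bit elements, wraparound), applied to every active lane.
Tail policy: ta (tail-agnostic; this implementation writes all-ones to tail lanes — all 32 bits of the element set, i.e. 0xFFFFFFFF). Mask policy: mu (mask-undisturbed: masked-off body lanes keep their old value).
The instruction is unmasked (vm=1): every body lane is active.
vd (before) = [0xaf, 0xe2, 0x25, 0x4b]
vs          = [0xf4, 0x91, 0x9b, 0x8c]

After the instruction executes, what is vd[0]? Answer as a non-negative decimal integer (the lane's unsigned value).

VLMAX = (256 × 1/2) / 32 = 4 lanes
AVL=3 ≤ VLMAX=4, so vl = 3
lane  0: sub(0xaf,0xf4) ⇒ 0xffffffbb
lane  1: sub(0xe2,0x91) ⇒ 0x51
lane  2: sub(0x25,0x9b) ⇒ 0xffffff8a
lane  3: tail/ones ⇒ 0xffffffff

vd[0] = 4294967227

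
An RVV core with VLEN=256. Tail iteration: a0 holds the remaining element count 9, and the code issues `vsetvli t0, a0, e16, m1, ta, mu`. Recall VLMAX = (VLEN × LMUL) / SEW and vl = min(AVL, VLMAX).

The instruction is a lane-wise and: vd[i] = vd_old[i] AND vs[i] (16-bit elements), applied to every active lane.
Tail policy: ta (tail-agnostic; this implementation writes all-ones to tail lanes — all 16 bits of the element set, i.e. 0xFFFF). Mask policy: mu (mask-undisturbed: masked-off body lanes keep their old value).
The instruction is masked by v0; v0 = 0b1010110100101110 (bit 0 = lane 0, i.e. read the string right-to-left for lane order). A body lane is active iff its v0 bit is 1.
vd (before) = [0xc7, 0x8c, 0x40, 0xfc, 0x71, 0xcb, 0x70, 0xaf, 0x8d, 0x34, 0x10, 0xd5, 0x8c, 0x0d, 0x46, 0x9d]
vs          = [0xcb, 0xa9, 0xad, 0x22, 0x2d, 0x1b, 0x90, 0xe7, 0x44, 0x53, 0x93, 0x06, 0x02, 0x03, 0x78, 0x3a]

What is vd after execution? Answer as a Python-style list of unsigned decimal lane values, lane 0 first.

lanes per group: 256·1/16 = 16
AVL=9 ≤ VLMAX=16, so vl = 9
  i=0: mask-off/keep → 199
  i=1: and(0x8c,0xa9) → 136
  i=2: and(0x40,0xad) → 0
  i=3: and(0xfc,0x22) → 32
  i=4: mask-off/keep → 113
  i=5: and(0xcb,0x1b) → 11
  i=6: mask-off/keep → 112
  i=7: mask-off/keep → 175
  i=8: and(0x8d,0x44) → 4
  i=9: tail/ones → 65535
  i=10: tail/ones → 65535
  i=11: tail/ones → 65535
  i=12: tail/ones → 65535
  i=13: tail/ones → 65535
  i=14: tail/ones → 65535
  i=15: tail/ones → 65535

vd = [199, 136, 0, 32, 113, 11, 112, 175, 4, 65535, 65535, 65535, 65535, 65535, 65535, 65535]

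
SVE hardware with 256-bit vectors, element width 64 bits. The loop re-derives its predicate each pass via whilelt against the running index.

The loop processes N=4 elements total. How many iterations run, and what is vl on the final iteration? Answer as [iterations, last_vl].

lane count: 256 div 64 = 4
iterations = ceil(4/4) = 1; final-pass vl = 4

[iterations, last_vl] = [1, 4]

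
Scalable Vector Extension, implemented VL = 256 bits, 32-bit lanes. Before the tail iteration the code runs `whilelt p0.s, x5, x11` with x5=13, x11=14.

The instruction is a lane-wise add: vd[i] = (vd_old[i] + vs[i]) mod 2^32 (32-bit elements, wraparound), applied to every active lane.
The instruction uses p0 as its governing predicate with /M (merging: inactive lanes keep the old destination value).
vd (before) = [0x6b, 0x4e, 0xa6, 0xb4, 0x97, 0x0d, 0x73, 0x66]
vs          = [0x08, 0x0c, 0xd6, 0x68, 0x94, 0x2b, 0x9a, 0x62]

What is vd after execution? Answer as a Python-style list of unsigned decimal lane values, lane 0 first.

256-bit reg / 32-bit elem → 8 lanes
active while 13+j < 14, i.e. j ∈ [0,1) capped at 8 ⇒ 1
vd[0] add(0x6b,0x08) -> 0x73
vd[1] tail/keep -> 0x4e
vd[2] tail/keep -> 0xa6
vd[3] tail/keep -> 0xb4
vd[4] tail/keep -> 0x97
vd[5] tail/keep -> 0x0d
vd[6] tail/keep -> 0x73
vd[7] tail/keep -> 0x66

vd = [115, 78, 166, 180, 151, 13, 115, 102]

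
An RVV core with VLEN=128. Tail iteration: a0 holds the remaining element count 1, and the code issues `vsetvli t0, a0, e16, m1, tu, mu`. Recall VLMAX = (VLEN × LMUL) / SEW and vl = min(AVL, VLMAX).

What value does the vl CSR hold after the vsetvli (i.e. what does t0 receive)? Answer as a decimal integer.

VLMAX = VLEN×LMUL/SEW = 128×1/16 = 8
AVL=1 ≤ VLMAX=8, so vl = 1

vl = 1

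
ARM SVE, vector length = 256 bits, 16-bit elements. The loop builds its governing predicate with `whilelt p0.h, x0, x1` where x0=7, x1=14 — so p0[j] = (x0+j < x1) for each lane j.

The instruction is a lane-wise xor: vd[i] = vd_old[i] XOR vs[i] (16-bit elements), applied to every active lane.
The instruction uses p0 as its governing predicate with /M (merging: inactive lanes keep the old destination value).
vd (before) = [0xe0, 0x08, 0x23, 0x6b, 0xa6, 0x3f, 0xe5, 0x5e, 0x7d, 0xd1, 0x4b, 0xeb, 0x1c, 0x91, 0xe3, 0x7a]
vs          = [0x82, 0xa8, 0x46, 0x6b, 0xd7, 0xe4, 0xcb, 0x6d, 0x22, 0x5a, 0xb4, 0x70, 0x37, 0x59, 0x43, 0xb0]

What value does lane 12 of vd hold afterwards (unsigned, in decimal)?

vd[12] = 28

register lanes = 256/16 = 16
p0[j] = (7+j < 14); true for j=0..6 → 7 lanes set
lane  0: xor(0xe0,0x82) ⇒ 0x62
lane  1: xor(0x08,0xa8) ⇒ 0xa0
lane  2: xor(0x23,0x46) ⇒ 0x65
lane  3: xor(0x6b,0x6b) ⇒ 0x00
lane  4: xor(0xa6,0xd7) ⇒ 0x71
lane  5: xor(0x3f,0xe4) ⇒ 0xdb
lane  6: xor(0xe5,0xcb) ⇒ 0x2e
lane  7: tail/keep ⇒ 0x5e
lane  8: tail/keep ⇒ 0x7d
lane  9: tail/keep ⇒ 0xd1
lane 10: tail/keep ⇒ 0x4b
lane 11: tail/keep ⇒ 0xeb
lane 12: tail/keep ⇒ 0x1c
lane 13: tail/keep ⇒ 0x91
lane 14: tail/keep ⇒ 0xe3
lane 15: tail/keep ⇒ 0x7a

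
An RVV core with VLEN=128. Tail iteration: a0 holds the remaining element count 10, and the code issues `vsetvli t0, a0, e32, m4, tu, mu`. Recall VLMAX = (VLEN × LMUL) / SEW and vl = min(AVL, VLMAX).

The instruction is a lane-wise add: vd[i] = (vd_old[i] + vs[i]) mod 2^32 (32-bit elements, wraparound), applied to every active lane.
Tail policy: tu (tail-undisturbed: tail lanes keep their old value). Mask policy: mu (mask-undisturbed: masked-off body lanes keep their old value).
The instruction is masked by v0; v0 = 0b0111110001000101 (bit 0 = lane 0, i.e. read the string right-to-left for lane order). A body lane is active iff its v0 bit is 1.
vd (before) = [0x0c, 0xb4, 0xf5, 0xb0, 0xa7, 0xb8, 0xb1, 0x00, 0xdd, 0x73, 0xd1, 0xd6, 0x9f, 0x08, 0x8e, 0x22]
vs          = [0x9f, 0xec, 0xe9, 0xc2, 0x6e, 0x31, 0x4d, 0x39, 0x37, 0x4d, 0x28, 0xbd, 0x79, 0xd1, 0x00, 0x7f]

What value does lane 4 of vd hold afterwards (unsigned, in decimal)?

vd[4] = 167

VLMAX = (128 × 4) / 32 = 16 lanes
vl = min(AVL, VLMAX) = min(10, 16) = 10
vd[0] add(0x0c,0x9f) -> 0xab
vd[1] mask-off/keep -> 0xb4
vd[2] add(0xf5,0xe9) -> 0x1de
vd[3] mask-off/keep -> 0xb0
vd[4] mask-off/keep -> 0xa7
vd[5] mask-off/keep -> 0xb8
vd[6] add(0xb1,0x4d) -> 0xfe
vd[7] mask-off/keep -> 0x00
vd[8] mask-off/keep -> 0xdd
vd[9] mask-off/keep -> 0x73
vd[10] tail/keep -> 0xd1
vd[11] tail/keep -> 0xd6
vd[12] tail/keep -> 0x9f
vd[13] tail/keep -> 0x08
vd[14] tail/keep -> 0x8e
vd[15] tail/keep -> 0x22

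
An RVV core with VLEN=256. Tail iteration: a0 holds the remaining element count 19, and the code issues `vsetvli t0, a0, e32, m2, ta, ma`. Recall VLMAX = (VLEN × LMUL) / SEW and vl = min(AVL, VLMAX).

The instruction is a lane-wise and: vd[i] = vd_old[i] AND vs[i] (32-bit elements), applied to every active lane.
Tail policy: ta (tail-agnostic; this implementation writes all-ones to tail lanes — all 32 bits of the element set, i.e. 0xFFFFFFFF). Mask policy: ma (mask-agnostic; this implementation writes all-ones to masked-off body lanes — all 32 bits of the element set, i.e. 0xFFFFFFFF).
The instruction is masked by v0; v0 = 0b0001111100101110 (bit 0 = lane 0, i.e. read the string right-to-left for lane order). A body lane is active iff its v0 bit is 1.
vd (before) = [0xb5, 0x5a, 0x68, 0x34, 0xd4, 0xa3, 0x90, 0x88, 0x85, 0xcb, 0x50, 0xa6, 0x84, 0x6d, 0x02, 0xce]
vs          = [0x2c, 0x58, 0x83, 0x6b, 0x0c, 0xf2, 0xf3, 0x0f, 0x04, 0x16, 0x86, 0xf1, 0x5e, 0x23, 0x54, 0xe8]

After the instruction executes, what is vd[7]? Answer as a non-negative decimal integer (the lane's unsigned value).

VLMAX = VLEN×LMUL/SEW = 256×2/32 = 16
vl = min(AVL, VLMAX) = min(19, 16) = 16
vd[0] mask-off/ones -> 0xffffffff
vd[1] and(0x5a,0x58) -> 0x58
vd[2] and(0x68,0x83) -> 0x00
vd[3] and(0x34,0x6b) -> 0x20
vd[4] mask-off/ones -> 0xffffffff
vd[5] and(0xa3,0xf2) -> 0xa2
vd[6] mask-off/ones -> 0xffffffff
vd[7] mask-off/ones -> 0xffffffff
vd[8] and(0x85,0x04) -> 0x04
vd[9] and(0xcb,0x16) -> 0x02
vd[10] and(0x50,0x86) -> 0x00
vd[11] and(0xa6,0xf1) -> 0xa0
vd[12] and(0x84,0x5e) -> 0x04
vd[13] mask-off/ones -> 0xffffffff
vd[14] mask-off/ones -> 0xffffffff
vd[15] mask-off/ones -> 0xffffffff

vd[7] = 4294967295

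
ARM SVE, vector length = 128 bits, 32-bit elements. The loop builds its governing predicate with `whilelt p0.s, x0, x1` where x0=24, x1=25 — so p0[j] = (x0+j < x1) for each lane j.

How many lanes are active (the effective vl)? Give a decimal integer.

128-bit reg / 32-bit elem → 4 lanes
whilelt: lane j active iff 24+j < 25 → j < 1 → 1 active

vl = 1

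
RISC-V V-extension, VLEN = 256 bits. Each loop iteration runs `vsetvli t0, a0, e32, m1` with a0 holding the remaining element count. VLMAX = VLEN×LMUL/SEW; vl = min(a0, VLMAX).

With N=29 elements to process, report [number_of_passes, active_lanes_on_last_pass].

VLMAX = VLEN×LMUL/SEW = 256×1/32 = 8
iterations = ceil(29/8) = 4; final-pass vl = 5

[iterations, last_vl] = [4, 5]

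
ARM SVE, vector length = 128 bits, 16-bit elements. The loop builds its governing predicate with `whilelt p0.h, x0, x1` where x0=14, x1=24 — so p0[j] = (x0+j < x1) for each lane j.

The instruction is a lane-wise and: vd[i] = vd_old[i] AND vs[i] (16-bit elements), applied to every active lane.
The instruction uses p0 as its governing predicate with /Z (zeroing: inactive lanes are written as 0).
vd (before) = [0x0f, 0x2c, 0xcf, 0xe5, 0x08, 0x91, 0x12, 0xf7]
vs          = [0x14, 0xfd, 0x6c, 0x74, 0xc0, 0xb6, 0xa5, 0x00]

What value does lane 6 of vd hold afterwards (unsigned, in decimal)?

128-bit reg / 16-bit elem → 8 lanes
whilelt: lane j active iff 14+j < 24 → j < 10 → 8 active
lane  0: and(0x0f,0x14) ⇒ 0x04
lane  1: and(0x2c,0xfd) ⇒ 0x2c
lane  2: and(0xcf,0x6c) ⇒ 0x4c
lane  3: and(0xe5,0x74) ⇒ 0x64
lane  4: and(0x08,0xc0) ⇒ 0x00
lane  5: and(0x91,0xb6) ⇒ 0x90
lane  6: and(0x12,0xa5) ⇒ 0x00
lane  7: and(0xf7,0x00) ⇒ 0x00

vd[6] = 0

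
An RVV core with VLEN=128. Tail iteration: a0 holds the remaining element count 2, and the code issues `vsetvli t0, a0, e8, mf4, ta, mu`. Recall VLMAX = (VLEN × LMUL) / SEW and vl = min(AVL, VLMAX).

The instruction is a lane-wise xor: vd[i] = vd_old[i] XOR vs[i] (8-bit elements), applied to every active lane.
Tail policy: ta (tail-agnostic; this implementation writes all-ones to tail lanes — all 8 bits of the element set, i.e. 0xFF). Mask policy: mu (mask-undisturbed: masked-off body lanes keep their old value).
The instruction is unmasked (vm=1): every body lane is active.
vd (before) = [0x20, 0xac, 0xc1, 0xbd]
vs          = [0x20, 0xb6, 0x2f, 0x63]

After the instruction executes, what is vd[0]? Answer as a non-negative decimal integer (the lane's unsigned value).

vd[0] = 0

VLMAX = VLEN×LMUL/SEW = 128×1/4/8 = 4
AVL=2 ≤ VLMAX=4, so vl = 2
lane  0: xor(0x20,0x20) ⇒ 0x00
lane  1: xor(0xac,0xb6) ⇒ 0x1a
lane  2: tail/ones ⇒ 0xff
lane  3: tail/ones ⇒ 0xff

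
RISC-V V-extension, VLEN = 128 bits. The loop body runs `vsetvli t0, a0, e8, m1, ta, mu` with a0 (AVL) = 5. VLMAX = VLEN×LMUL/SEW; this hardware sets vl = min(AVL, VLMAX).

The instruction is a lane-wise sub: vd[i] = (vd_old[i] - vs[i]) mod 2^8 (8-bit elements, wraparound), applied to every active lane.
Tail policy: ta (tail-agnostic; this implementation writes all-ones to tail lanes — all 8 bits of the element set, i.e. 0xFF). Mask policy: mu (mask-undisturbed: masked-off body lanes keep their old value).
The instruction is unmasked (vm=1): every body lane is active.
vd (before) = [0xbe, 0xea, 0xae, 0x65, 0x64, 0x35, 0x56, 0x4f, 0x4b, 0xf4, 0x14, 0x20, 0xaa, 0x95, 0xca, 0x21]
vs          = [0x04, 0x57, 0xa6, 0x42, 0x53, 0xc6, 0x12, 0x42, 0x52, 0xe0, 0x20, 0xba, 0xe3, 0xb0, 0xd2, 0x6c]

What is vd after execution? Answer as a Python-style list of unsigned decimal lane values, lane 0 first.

VLMAX = (128 × 1) / 8 = 16 lanes
vl ← min(5, 16) = 5
lane  0: sub(0xbe,0x04) ⇒ 0xba
lane  1: sub(0xea,0x57) ⇒ 0x93
lane  2: sub(0xae,0xa6) ⇒ 0x08
lane  3: sub(0x65,0x42) ⇒ 0x23
lane  4: sub(0x64,0x53) ⇒ 0x11
lane  5: tail/ones ⇒ 0xff
lane  6: tail/ones ⇒ 0xff
lane  7: tail/ones ⇒ 0xff
lane  8: tail/ones ⇒ 0xff
lane  9: tail/ones ⇒ 0xff
lane 10: tail/ones ⇒ 0xff
lane 11: tail/ones ⇒ 0xff
lane 12: tail/ones ⇒ 0xff
lane 13: tail/ones ⇒ 0xff
lane 14: tail/ones ⇒ 0xff
lane 15: tail/ones ⇒ 0xff

vd = [186, 147, 8, 35, 17, 255, 255, 255, 255, 255, 255, 255, 255, 255, 255, 255]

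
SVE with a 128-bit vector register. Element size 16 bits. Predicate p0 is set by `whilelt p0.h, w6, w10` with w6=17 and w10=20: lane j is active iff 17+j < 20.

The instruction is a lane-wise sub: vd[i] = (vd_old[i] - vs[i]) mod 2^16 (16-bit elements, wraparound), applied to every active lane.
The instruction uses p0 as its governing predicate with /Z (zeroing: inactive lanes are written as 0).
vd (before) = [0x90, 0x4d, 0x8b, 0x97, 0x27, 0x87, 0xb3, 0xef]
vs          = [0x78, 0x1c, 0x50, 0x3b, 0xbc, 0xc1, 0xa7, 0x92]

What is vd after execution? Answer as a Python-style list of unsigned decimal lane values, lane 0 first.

lane count: 128 div 16 = 8
p0[j] = (17+j < 20); true for j=0..2 → 3 lanes set
[0] sub(0x90,0x78) = 0x18
[1] sub(0x4d,0x1c) = 0x31
[2] sub(0x8b,0x50) = 0x3b
[3] tail/zero = 0x00
[4] tail/zero = 0x00
[5] tail/zero = 0x00
[6] tail/zero = 0x00
[7] tail/zero = 0x00

vd = [24, 49, 59, 0, 0, 0, 0, 0]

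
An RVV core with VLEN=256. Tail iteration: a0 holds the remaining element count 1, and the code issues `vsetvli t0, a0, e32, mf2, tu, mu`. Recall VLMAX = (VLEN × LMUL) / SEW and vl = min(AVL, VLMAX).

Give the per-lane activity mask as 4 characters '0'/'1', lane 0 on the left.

lanes per group: 256·1/2/32 = 4
vl = min(AVL, VLMAX) = min(1, 4) = 1
bits (lane 0 leftmost): 1000

predicate = 1000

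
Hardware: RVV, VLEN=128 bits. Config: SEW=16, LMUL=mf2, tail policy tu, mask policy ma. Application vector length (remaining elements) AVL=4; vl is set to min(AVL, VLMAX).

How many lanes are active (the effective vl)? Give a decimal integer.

VLMAX = (128 × 1/2) / 16 = 4 lanes
vl = min(AVL, VLMAX) = min(4, 4) = 4

vl = 4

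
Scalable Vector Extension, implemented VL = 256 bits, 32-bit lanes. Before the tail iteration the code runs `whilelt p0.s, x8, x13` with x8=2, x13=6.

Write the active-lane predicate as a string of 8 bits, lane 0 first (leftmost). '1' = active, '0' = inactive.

256-bit reg / 32-bit elem → 8 lanes
active while 2+j < 6, i.e. j ∈ [0,4) capped at 8 ⇒ 4
bits (lane 0 leftmost): 11110000

predicate = 11110000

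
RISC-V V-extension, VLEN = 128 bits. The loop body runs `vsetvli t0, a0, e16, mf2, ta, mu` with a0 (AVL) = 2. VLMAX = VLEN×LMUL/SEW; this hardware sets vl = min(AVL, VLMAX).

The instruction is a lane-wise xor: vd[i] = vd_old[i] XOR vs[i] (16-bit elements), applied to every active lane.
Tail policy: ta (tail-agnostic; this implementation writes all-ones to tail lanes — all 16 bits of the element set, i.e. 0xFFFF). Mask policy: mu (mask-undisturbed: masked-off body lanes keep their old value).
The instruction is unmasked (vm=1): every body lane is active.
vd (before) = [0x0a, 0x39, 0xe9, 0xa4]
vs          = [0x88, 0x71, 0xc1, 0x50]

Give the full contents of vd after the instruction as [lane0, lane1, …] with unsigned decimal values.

vd = [130, 72, 65535, 65535]

VLMAX = (128 × 1/2) / 16 = 4 lanes
vl = min(AVL, VLMAX) = min(2, 4) = 2
[0] xor(0x0a,0x88) = 0x82
[1] xor(0x39,0x71) = 0x48
[2] tail/ones = 0xffff
[3] tail/ones = 0xffff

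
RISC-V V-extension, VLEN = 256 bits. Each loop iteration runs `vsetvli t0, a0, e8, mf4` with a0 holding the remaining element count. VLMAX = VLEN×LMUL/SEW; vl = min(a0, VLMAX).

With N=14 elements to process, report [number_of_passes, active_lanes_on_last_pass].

lanes per group: 256·1/4/8 = 8
14 elements at 8/iter → 2 passes, remainder 6 on the last

[iterations, last_vl] = [2, 6]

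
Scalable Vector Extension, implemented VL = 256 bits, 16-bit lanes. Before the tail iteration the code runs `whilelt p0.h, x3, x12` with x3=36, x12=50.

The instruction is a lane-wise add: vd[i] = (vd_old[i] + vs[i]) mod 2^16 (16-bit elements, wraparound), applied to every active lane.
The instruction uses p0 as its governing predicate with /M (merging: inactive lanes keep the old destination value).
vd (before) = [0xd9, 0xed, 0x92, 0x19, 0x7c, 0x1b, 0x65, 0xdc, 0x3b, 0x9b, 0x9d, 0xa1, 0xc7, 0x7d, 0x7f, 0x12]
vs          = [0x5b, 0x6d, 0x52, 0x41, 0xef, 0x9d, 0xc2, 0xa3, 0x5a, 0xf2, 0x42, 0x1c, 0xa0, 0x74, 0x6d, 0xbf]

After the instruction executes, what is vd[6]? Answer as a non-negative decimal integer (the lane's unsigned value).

lane count: 256 div 16 = 16
whilelt: lane j active iff 36+j < 50 → j < 14 → 14 active
vd[0] add(0xd9,0x5b) -> 0x134
vd[1] add(0xed,0x6d) -> 0x15a
vd[2] add(0x92,0x52) -> 0xe4
vd[3] add(0x19,0x41) -> 0x5a
vd[4] add(0x7c,0xef) -> 0x16b
vd[5] add(0x1b,0x9d) -> 0xb8
vd[6] add(0x65,0xc2) -> 0x127
vd[7] add(0xdc,0xa3) -> 0x17f
vd[8] add(0x3b,0x5a) -> 0x95
vd[9] add(0x9b,0xf2) -> 0x18d
vd[10] add(0x9d,0x42) -> 0xdf
vd[11] add(0xa1,0x1c) -> 0xbd
vd[12] add(0xc7,0xa0) -> 0x167
vd[13] add(0x7d,0x74) -> 0xf1
vd[14] tail/keep -> 0x7f
vd[15] tail/keep -> 0x12

vd[6] = 295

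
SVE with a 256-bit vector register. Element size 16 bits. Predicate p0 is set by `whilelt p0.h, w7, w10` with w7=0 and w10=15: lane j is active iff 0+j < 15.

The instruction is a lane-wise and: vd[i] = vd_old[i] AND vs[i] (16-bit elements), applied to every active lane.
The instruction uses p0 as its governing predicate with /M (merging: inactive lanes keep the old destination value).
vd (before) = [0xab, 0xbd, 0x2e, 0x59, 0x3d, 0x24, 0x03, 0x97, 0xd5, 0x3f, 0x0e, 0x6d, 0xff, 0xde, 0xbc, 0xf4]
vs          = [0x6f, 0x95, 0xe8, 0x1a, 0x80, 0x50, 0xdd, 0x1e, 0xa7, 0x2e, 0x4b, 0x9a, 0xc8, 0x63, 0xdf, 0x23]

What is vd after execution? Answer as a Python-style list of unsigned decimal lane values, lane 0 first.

vd = [43, 149, 40, 24, 0, 0, 1, 22, 133, 46, 10, 8, 200, 66, 156, 244]

register lanes = 256/16 = 16
p0[j] = (0+j < 15); true for j=0..14 → 15 lanes set
lane  0: and(0xab,0x6f) ⇒ 0x2b
lane  1: and(0xbd,0x95) ⇒ 0x95
lane  2: and(0x2e,0xe8) ⇒ 0x28
lane  3: and(0x59,0x1a) ⇒ 0x18
lane  4: and(0x3d,0x80) ⇒ 0x00
lane  5: and(0x24,0x50) ⇒ 0x00
lane  6: and(0x03,0xdd) ⇒ 0x01
lane  7: and(0x97,0x1e) ⇒ 0x16
lane  8: and(0xd5,0xa7) ⇒ 0x85
lane  9: and(0x3f,0x2e) ⇒ 0x2e
lane 10: and(0x0e,0x4b) ⇒ 0x0a
lane 11: and(0x6d,0x9a) ⇒ 0x08
lane 12: and(0xff,0xc8) ⇒ 0xc8
lane 13: and(0xde,0x63) ⇒ 0x42
lane 14: and(0xbc,0xdf) ⇒ 0x9c
lane 15: tail/keep ⇒ 0xf4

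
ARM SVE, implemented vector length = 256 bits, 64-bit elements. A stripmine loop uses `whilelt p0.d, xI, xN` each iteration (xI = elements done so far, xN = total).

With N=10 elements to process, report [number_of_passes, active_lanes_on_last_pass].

[iterations, last_vl] = [3, 2]

register lanes = 256/64 = 4
N=10: ⌈10/4⌉ = 3 iters; last vl = 10 − 2×4 = 2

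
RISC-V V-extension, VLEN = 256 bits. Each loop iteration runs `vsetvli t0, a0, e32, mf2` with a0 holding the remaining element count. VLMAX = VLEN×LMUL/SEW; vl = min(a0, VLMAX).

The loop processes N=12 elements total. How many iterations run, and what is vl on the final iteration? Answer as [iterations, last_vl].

lanes per group: 256·1/2/32 = 4
iterations = ceil(12/4) = 3; final-pass vl = 4

[iterations, last_vl] = [3, 4]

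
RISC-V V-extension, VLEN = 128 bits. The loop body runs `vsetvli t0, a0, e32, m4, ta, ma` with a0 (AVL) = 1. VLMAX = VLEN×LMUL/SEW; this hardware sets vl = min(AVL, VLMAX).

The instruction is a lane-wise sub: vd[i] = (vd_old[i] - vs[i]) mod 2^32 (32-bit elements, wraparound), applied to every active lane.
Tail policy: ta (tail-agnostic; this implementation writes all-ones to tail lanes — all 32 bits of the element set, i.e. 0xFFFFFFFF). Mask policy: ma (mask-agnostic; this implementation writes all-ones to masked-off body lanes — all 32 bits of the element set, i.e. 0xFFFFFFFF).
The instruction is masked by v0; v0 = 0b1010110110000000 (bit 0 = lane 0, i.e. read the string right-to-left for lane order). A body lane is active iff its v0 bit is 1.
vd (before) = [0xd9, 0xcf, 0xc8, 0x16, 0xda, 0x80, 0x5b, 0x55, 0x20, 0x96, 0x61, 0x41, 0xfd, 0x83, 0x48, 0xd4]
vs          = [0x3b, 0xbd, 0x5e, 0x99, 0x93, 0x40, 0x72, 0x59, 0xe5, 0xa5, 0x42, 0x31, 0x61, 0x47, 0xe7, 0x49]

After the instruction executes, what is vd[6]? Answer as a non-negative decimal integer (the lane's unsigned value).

vd[6] = 4294967295

VLMAX = VLEN×LMUL/SEW = 128×4/32 = 16
AVL=1 ≤ VLMAX=16, so vl = 1
lane  0: mask-off/ones ⇒ 0xffffffff
lane  1: tail/ones ⇒ 0xffffffff
lane  2: tail/ones ⇒ 0xffffffff
lane  3: tail/ones ⇒ 0xffffffff
lane  4: tail/ones ⇒ 0xffffffff
lane  5: tail/ones ⇒ 0xffffffff
lane  6: tail/ones ⇒ 0xffffffff
lane  7: tail/ones ⇒ 0xffffffff
lane  8: tail/ones ⇒ 0xffffffff
lane  9: tail/ones ⇒ 0xffffffff
lane 10: tail/ones ⇒ 0xffffffff
lane 11: tail/ones ⇒ 0xffffffff
lane 12: tail/ones ⇒ 0xffffffff
lane 13: tail/ones ⇒ 0xffffffff
lane 14: tail/ones ⇒ 0xffffffff
lane 15: tail/ones ⇒ 0xffffffff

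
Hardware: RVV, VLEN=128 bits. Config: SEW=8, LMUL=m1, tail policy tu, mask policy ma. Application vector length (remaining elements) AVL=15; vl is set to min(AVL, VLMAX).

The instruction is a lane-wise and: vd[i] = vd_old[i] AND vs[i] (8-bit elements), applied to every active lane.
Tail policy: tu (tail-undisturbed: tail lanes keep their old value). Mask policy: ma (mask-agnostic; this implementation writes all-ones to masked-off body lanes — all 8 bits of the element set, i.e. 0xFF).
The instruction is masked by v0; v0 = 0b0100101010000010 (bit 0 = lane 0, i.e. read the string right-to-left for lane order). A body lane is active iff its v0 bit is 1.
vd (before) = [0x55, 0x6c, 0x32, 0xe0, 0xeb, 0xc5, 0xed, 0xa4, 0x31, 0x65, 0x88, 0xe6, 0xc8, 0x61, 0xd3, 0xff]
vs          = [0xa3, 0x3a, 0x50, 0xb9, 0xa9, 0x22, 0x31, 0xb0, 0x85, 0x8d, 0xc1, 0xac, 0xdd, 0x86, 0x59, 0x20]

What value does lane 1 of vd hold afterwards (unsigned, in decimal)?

vd[1] = 40

VLMAX = (128 × 1) / 8 = 16 lanes
vl ← min(15, 16) = 15
vd[0] mask-off/ones -> 0xff
vd[1] and(0x6c,0x3a) -> 0x28
vd[2] mask-off/ones -> 0xff
vd[3] mask-off/ones -> 0xff
vd[4] mask-off/ones -> 0xff
vd[5] mask-off/ones -> 0xff
vd[6] mask-off/ones -> 0xff
vd[7] and(0xa4,0xb0) -> 0xa0
vd[8] mask-off/ones -> 0xff
vd[9] and(0x65,0x8d) -> 0x05
vd[10] mask-off/ones -> 0xff
vd[11] and(0xe6,0xac) -> 0xa4
vd[12] mask-off/ones -> 0xff
vd[13] mask-off/ones -> 0xff
vd[14] and(0xd3,0x59) -> 0x51
vd[15] tail/keep -> 0xff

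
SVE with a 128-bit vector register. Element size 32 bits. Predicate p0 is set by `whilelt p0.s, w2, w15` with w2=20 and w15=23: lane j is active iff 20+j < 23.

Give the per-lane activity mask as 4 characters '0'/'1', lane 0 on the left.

128-bit reg / 32-bit elem → 4 lanes
p0[j] = (20+j < 23); true for j=0..2 → 3 lanes set
bits (lane 0 leftmost): 1110

predicate = 1110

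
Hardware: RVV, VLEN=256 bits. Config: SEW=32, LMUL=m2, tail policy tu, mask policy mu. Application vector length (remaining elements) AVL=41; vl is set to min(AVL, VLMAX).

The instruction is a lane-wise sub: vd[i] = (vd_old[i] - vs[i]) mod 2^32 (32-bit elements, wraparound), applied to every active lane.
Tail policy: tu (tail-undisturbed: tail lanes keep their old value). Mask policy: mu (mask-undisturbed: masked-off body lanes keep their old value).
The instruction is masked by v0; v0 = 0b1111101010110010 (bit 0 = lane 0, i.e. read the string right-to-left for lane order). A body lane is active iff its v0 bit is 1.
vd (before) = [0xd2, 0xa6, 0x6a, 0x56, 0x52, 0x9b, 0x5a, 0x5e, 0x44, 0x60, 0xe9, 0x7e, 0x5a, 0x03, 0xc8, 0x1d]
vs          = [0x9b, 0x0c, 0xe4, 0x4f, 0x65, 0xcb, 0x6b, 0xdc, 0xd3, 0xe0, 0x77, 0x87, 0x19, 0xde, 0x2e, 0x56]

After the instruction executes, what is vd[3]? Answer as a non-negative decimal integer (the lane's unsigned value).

lanes per group: 256·2/32 = 16
vl ← min(41, 16) = 16
vd[0] mask-off/keep -> 0xd2
vd[1] sub(0xa6,0x0c) -> 0x9a
vd[2] mask-off/keep -> 0x6a
vd[3] mask-off/keep -> 0x56
vd[4] sub(0x52,0x65) -> 0xffffffed
vd[5] sub(0x9b,0xcb) -> 0xffffffd0
vd[6] mask-off/keep -> 0x5a
vd[7] sub(0x5e,0xdc) -> 0xffffff82
vd[8] mask-off/keep -> 0x44
vd[9] sub(0x60,0xe0) -> 0xffffff80
vd[10] mask-off/keep -> 0xe9
vd[11] sub(0x7e,0x87) -> 0xfffffff7
vd[12] sub(0x5a,0x19) -> 0x41
vd[13] sub(0x03,0xde) -> 0xffffff25
vd[14] sub(0xc8,0x2e) -> 0x9a
vd[15] sub(0x1d,0x56) -> 0xffffffc7

vd[3] = 86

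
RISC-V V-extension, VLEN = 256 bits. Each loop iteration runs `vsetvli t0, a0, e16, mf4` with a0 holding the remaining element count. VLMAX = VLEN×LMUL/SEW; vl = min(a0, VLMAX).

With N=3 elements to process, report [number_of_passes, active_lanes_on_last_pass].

VLMAX = VLEN×LMUL/SEW = 256×1/4/16 = 4
iterations = ceil(3/4) = 1; final-pass vl = 3

[iterations, last_vl] = [1, 3]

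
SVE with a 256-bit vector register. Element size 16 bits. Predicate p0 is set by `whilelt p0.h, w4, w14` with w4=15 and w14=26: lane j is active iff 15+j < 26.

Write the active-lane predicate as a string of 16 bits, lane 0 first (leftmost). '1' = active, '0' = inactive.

predicate = 1111111111100000

register lanes = 256/16 = 16
active while 15+j < 26, i.e. j ∈ [0,11) capped at 16 ⇒ 11
bits (lane 0 leftmost): 1111111111100000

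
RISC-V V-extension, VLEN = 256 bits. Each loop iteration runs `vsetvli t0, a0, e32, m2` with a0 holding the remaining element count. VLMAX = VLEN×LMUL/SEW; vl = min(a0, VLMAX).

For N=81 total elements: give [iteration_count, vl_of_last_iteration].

VLMAX = VLEN×LMUL/SEW = 256×2/32 = 16
N=81: ⌈81/16⌉ = 6 iters; last vl = 81 − 5×16 = 1

[iterations, last_vl] = [6, 1]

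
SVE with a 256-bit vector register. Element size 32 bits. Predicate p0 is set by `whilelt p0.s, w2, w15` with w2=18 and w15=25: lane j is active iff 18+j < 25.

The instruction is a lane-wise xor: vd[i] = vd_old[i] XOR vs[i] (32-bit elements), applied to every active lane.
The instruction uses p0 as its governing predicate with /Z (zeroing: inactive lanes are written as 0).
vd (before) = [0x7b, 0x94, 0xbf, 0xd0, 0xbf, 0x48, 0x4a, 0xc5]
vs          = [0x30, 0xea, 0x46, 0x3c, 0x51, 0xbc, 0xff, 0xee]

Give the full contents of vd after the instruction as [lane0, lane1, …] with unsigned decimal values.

lane count: 256 div 32 = 8
active while 18+j < 25, i.e. j ∈ [0,7) capped at 8 ⇒ 7
lane  0: xor(0x7b,0x30) ⇒ 0x4b
lane  1: xor(0x94,0xea) ⇒ 0x7e
lane  2: xor(0xbf,0x46) ⇒ 0xf9
lane  3: xor(0xd0,0x3c) ⇒ 0xec
lane  4: xor(0xbf,0x51) ⇒ 0xee
lane  5: xor(0x48,0xbc) ⇒ 0xf4
lane  6: xor(0x4a,0xff) ⇒ 0xb5
lane  7: tail/zero ⇒ 0x00

vd = [75, 126, 249, 236, 238, 244, 181, 0]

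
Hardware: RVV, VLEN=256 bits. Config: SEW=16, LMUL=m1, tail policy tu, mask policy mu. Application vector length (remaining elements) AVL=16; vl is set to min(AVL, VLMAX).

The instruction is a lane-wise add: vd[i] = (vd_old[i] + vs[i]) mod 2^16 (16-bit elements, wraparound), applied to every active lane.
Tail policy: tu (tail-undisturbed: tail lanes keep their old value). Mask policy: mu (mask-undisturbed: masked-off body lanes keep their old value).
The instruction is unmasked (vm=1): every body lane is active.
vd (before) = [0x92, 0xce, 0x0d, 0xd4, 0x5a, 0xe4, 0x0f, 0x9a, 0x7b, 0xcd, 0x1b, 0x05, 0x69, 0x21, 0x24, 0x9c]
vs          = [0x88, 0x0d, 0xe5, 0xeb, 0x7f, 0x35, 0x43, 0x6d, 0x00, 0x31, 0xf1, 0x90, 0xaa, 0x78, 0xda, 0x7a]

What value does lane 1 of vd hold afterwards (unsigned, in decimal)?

vd[1] = 219

VLMAX = (256 × 1) / 16 = 16 lanes
vl ← min(16, 16) = 16
vd[0] add(0x92,0x88) -> 0x11a
vd[1] add(0xce,0x0d) -> 0xdb
vd[2] add(0x0d,0xe5) -> 0xf2
vd[3] add(0xd4,0xeb) -> 0x1bf
vd[4] add(0x5a,0x7f) -> 0xd9
vd[5] add(0xe4,0x35) -> 0x119
vd[6] add(0x0f,0x43) -> 0x52
vd[7] add(0x9a,0x6d) -> 0x107
vd[8] add(0x7b,0x00) -> 0x7b
vd[9] add(0xcd,0x31) -> 0xfe
vd[10] add(0x1b,0xf1) -> 0x10c
vd[11] add(0x05,0x90) -> 0x95
vd[12] add(0x69,0xaa) -> 0x113
vd[13] add(0x21,0x78) -> 0x99
vd[14] add(0x24,0xda) -> 0xfe
vd[15] add(0x9c,0x7a) -> 0x116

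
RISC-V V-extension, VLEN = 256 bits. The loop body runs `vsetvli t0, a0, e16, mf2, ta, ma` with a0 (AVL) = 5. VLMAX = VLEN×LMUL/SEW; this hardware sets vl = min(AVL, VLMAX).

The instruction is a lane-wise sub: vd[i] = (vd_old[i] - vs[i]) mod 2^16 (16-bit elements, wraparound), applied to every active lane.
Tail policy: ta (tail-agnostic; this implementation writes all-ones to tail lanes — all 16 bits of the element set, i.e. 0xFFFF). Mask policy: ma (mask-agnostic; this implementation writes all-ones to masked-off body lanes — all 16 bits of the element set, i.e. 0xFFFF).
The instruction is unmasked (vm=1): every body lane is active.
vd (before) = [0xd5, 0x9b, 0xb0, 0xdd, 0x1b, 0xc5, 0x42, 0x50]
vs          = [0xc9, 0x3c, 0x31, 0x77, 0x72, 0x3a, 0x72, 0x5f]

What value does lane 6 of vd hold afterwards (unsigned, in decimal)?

VLMAX = VLEN×LMUL/SEW = 256×1/2/16 = 8
vl ← min(5, 8) = 5
vd[0] sub(0xd5,0xc9) -> 0x0c
vd[1] sub(0x9b,0x3c) -> 0x5f
vd[2] sub(0xb0,0x31) -> 0x7f
vd[3] sub(0xdd,0x77) -> 0x66
vd[4] sub(0x1b,0x72) -> 0xffa9
vd[5] tail/ones -> 0xffff
vd[6] tail/ones -> 0xffff
vd[7] tail/ones -> 0xffff

vd[6] = 65535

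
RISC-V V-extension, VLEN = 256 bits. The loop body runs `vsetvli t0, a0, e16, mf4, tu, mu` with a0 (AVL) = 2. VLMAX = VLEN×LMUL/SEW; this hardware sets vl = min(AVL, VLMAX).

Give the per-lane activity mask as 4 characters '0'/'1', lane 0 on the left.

predicate = 1100

lanes per group: 256·1/4/16 = 4
vl ← min(2, 4) = 2
bits (lane 0 leftmost): 1100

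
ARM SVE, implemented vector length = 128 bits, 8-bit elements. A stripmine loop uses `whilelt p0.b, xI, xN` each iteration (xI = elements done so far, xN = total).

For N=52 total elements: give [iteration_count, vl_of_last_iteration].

register lanes = 128/8 = 16
N=52: ⌈52/16⌉ = 4 iters; last vl = 52 − 3×16 = 4

[iterations, last_vl] = [4, 4]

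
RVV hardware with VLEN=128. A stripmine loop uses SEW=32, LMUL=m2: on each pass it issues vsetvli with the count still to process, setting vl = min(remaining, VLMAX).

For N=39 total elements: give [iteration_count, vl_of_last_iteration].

VLMAX = (128 × 2) / 32 = 8 lanes
N=39: ⌈39/8⌉ = 5 iters; last vl = 39 − 4×8 = 7

[iterations, last_vl] = [5, 7]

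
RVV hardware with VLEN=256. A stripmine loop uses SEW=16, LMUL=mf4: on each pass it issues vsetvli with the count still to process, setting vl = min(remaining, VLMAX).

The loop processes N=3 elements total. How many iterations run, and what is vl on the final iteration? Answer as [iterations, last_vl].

[iterations, last_vl] = [1, 3]

VLMAX = VLEN×LMUL/SEW = 256×1/4/16 = 4
N=3: ⌈3/4⌉ = 1 iters; last vl = 3 − 0×4 = 3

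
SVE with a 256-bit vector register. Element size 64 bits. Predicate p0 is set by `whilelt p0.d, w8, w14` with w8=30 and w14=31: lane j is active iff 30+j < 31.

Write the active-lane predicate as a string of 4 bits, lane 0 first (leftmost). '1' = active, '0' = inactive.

predicate = 1000

register lanes = 256/64 = 4
p0[j] = (30+j < 31); true for j=0..0 → 1 lanes set
bits (lane 0 leftmost): 1000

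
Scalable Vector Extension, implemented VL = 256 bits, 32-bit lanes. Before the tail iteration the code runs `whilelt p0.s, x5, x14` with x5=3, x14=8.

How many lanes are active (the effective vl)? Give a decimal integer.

vl = 5

lane count: 256 div 32 = 8
active while 3+j < 8, i.e. j ∈ [0,5) capped at 8 ⇒ 5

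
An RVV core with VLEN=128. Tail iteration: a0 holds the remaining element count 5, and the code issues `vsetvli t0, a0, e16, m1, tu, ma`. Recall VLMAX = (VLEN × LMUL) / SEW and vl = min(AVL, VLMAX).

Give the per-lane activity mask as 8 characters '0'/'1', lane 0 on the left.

VLMAX = VLEN×LMUL/SEW = 128×1/16 = 8
vl ← min(5, 8) = 5
bits (lane 0 leftmost): 11111000

predicate = 11111000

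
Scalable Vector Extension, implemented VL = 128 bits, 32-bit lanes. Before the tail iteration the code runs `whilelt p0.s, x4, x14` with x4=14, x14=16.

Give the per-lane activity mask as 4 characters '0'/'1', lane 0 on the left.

predicate = 1100

128-bit reg / 32-bit elem → 4 lanes
p0[j] = (14+j < 16); true for j=0..1 → 2 lanes set
bits (lane 0 leftmost): 1100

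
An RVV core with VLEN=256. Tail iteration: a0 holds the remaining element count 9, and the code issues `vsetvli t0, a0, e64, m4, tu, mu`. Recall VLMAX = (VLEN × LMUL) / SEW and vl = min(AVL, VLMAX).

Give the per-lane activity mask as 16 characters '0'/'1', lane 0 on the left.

VLMAX = VLEN×LMUL/SEW = 256×4/64 = 16
vl = min(AVL, VLMAX) = min(9, 16) = 9
bits (lane 0 leftmost): 1111111110000000

predicate = 1111111110000000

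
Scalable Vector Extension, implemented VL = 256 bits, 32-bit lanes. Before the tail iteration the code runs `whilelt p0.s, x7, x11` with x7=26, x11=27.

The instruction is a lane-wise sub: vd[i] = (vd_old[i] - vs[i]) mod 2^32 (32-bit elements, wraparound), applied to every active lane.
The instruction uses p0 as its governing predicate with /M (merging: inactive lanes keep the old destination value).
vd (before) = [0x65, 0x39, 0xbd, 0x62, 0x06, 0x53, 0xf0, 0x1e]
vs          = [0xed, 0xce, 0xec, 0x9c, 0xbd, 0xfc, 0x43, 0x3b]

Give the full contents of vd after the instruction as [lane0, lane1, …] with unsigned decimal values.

lane count: 256 div 32 = 8
p0[j] = (26+j < 27); true for j=0..0 → 1 lanes set
lane  0: sub(0x65,0xed) ⇒ 0xffffff78
lane  1: tail/keep ⇒ 0x39
lane  2: tail/keep ⇒ 0xbd
lane  3: tail/keep ⇒ 0x62
lane  4: tail/keep ⇒ 0x06
lane  5: tail/keep ⇒ 0x53
lane  6: tail/keep ⇒ 0xf0
lane  7: tail/keep ⇒ 0x1e

vd = [4294967160, 57, 189, 98, 6, 83, 240, 30]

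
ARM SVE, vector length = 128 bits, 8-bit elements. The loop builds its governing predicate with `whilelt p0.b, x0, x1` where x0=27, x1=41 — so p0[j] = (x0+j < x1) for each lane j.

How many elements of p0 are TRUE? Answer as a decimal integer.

lane count: 128 div 8 = 16
whilelt: lane j active iff 27+j < 41 → j < 14 → 14 active

vl = 14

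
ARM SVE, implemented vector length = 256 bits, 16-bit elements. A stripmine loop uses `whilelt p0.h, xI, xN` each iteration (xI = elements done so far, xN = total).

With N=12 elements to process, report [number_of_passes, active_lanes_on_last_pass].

256-bit reg / 16-bit elem → 16 lanes
iterations = ceil(12/16) = 1; final-pass vl = 12

[iterations, last_vl] = [1, 12]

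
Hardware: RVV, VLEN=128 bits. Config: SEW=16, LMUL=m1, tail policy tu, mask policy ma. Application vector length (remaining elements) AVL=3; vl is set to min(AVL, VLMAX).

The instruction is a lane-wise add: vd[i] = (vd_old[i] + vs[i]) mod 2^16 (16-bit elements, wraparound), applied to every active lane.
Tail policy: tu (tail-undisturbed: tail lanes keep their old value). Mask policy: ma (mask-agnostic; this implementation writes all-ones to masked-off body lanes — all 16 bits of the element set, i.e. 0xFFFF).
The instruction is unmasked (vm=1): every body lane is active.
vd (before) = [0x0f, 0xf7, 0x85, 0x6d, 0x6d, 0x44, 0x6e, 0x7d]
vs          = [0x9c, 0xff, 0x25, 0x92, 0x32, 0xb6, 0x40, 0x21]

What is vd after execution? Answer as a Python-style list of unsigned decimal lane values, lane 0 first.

VLMAX = (128 × 1) / 16 = 8 lanes
AVL=3 ≤ VLMAX=8, so vl = 3
[0] add(0x0f,0x9c) = 0xab
[1] add(0xf7,0xff) = 0x1f6
[2] add(0x85,0x25) = 0xaa
[3] tail/keep = 0x6d
[4] tail/keep = 0x6d
[5] tail/keep = 0x44
[6] tail/keep = 0x6e
[7] tail/keep = 0x7d

vd = [171, 502, 170, 109, 109, 68, 110, 125]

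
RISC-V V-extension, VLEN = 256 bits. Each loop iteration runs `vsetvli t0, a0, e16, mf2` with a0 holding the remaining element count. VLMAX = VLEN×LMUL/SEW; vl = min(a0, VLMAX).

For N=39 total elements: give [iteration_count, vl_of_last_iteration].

lanes per group: 256·1/2/16 = 8
N=39: ⌈39/8⌉ = 5 iters; last vl = 39 − 4×8 = 7

[iterations, last_vl] = [5, 7]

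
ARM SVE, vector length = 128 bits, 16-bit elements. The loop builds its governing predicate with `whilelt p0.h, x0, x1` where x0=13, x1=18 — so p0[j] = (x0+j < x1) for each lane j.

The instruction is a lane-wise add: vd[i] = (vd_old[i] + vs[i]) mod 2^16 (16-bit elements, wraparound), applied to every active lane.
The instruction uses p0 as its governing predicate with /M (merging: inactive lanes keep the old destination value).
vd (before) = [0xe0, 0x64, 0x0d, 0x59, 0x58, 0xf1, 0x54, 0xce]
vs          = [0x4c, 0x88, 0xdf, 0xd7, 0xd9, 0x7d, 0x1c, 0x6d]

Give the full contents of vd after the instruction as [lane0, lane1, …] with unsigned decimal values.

register lanes = 128/16 = 8
p0[j] = (13+j < 18); true for j=0..4 → 5 lanes set
vd[0] add(0xe0,0x4c) -> 0x12c
vd[1] add(0x64,0x88) -> 0xec
vd[2] add(0x0d,0xdf) -> 0xec
vd[3] add(0x59,0xd7) -> 0x130
vd[4] add(0x58,0xd9) -> 0x131
vd[5] tail/keep -> 0xf1
vd[6] tail/keep -> 0x54
vd[7] tail/keep -> 0xce

vd = [300, 236, 236, 304, 305, 241, 84, 206]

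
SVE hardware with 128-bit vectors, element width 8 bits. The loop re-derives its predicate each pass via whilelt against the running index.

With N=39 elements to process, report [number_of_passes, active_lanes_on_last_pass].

[iterations, last_vl] = [3, 7]

128-bit reg / 8-bit elem → 16 lanes
N=39: ⌈39/16⌉ = 3 iters; last vl = 39 − 2×16 = 7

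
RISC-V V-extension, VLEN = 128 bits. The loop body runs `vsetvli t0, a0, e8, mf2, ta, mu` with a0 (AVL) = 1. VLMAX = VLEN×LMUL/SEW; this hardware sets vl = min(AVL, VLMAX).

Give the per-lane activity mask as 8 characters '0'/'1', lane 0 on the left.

predicate = 10000000

lanes per group: 128·1/2/8 = 8
AVL=1 ≤ VLMAX=8, so vl = 1
bits (lane 0 leftmost): 10000000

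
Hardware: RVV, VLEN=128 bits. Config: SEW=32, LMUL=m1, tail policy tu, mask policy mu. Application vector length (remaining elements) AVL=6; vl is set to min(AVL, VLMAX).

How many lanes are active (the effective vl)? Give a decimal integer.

lanes per group: 128·1/32 = 4
AVL=6 > VLMAX=4, so vl = 4

vl = 4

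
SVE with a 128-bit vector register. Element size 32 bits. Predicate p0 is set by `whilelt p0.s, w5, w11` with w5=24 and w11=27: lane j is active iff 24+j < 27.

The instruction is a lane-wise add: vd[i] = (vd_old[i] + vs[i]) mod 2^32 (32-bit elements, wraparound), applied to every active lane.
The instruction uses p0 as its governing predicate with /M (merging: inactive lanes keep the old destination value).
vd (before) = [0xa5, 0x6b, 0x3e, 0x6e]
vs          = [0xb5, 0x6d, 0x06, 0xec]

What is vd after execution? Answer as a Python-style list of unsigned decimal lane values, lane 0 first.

register lanes = 128/32 = 4
active while 24+j < 27, i.e. j ∈ [0,3) capped at 4 ⇒ 3
vd[0] add(0xa5,0xb5) -> 0x15a
vd[1] add(0x6b,0x6d) -> 0xd8
vd[2] add(0x3e,0x06) -> 0x44
vd[3] tail/keep -> 0x6e

vd = [346, 216, 68, 110]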